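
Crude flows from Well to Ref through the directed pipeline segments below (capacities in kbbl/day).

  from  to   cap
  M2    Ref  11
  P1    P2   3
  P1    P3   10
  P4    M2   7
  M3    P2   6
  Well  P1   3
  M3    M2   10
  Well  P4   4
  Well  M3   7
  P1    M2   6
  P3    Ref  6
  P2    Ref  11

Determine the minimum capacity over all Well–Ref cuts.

Augment Well→P1→M2→Ref: bottleneck 3, flow now 3.
Augment Well→P4→M2→Ref: bottleneck 4, flow now 7.
Augment Well→M3→M2→Ref: bottleneck 4, flow now 11.
Augment Well→M3→P2→Ref: bottleneck 3, flow now 14.
No augmenting path remains; maximum flow = 14.
By max-flow min-cut, the minimum cut capacity equals the max flow.
In the residual graph, reachable from Well: {Well}.
Min-cut edges: Well→P1 (3), Well→P4 (4), Well→M3 (7); capacity 3 + 4 + 7 = 14.

14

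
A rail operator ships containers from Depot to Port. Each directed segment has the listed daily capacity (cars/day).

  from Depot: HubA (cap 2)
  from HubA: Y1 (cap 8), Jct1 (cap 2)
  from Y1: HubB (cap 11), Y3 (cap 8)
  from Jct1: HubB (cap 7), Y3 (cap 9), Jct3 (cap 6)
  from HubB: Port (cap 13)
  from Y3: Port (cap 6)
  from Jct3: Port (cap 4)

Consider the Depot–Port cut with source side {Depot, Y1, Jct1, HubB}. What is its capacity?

38

Edges leaving {Depot, Y1, Jct1, HubB}: Depot→HubA (2), Y1→Y3 (8), Jct1→Y3 (9), Jct1→Jct3 (6), HubB→Port (13).
Cut capacity = 2 + 8 + 9 + 6 + 13 = 38.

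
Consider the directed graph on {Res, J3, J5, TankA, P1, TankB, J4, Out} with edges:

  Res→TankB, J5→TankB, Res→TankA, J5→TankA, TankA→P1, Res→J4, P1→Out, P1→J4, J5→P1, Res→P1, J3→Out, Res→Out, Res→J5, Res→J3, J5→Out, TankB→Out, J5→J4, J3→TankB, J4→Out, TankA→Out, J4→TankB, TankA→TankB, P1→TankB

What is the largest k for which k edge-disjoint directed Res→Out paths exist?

Assign every edge capacity 1; by Menger, the answer equals the max flow.
Path Res→Out (+1); total 1.
Path Res→J3→Out (+1); total 2.
Path Res→J5→Out (+1); total 3.
Path Res→TankA→Out (+1); total 4.
Path Res→P1→Out (+1); total 5.
Path Res→TankB→Out (+1); total 6.
Path Res→J4→Out (+1); total 7.
No residual Res→Out path; max flow = 7.
Certifying cut of size 7: {Res→J3, Res→J4, Res→J5, Res→Out, Res→P1, Res→TankA, Res→TankB}.

7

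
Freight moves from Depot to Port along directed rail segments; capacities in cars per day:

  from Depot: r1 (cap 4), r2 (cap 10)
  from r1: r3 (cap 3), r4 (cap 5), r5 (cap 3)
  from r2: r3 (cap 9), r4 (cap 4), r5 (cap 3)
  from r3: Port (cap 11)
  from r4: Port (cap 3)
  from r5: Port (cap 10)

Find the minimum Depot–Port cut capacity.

Augment Depot→r1→r3→Port: bottleneck 3, flow now 3.
Augment Depot→r1→r4→Port: bottleneck 1, flow now 4.
Augment Depot→r2→r3→Port: bottleneck 8, flow now 12.
Augment Depot→r2→r4→Port: bottleneck 2, flow now 14.
No augmenting path remains; maximum flow = 14.
By max-flow min-cut, the minimum cut capacity equals the max flow.
In the residual graph, reachable from Depot: {Depot}.
Min-cut edges: Depot→r1 (4), Depot→r2 (10); capacity 4 + 10 = 14.

14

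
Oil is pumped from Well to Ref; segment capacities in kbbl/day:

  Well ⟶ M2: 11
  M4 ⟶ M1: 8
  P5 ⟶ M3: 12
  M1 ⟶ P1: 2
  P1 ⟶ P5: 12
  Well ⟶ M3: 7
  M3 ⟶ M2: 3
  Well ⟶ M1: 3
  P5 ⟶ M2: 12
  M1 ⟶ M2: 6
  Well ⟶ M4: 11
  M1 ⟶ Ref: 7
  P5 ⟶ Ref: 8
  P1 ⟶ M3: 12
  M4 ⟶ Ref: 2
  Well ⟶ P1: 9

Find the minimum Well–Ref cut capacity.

Augment Well→M4→Ref: bottleneck 2, flow now 2.
Augment Well→M1→Ref: bottleneck 3, flow now 5.
Augment Well→P1→P5→Ref: bottleneck 8, flow now 13.
Augment Well→M4→M1→Ref: bottleneck 4, flow now 17.
No augmenting path remains; maximum flow = 17.
By max-flow min-cut, the minimum cut capacity equals the max flow.
In the residual graph, reachable from Well: {Well, P1, P5, M4, M1, M3, M2}.
Min-cut edges: P5→Ref (8), M4→Ref (2), M1→Ref (7); capacity 8 + 2 + 7 = 17.

17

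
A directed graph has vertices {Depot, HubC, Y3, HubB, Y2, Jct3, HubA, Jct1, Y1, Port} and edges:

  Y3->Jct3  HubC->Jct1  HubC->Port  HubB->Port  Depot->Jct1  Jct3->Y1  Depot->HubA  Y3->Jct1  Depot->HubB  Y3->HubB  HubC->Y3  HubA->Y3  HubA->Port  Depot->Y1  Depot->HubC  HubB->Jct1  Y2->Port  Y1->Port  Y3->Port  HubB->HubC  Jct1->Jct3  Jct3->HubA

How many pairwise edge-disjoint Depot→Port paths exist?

Assign every edge capacity 1; by Menger, the answer equals the max flow.
Path Depot→HubC→Port (+1); total 1.
Path Depot→HubB→Port (+1); total 2.
Path Depot→HubA→Port (+1); total 3.
Path Depot→Y1→Port (+1); total 4.
Path Depot→Jct1→Jct3→HubA→Y3→Port (+1); total 5.
No residual Depot→Port path; max flow = 5.
Certifying cut of size 5: {Depot→HubA, Depot→HubB, Depot→HubC, Depot→Jct1, Depot→Y1}.

5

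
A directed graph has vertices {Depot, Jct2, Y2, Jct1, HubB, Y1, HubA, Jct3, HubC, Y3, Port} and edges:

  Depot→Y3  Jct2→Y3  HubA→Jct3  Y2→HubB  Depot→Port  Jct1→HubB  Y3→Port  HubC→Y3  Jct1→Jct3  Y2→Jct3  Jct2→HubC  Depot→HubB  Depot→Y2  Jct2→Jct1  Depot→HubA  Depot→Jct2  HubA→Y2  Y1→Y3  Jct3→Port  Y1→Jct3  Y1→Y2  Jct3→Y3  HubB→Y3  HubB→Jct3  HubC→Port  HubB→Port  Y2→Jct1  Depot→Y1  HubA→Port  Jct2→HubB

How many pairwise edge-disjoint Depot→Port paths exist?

Assign every edge capacity 1; by Menger, the answer equals the max flow.
Path Depot→Port (+1); total 1.
Path Depot→HubB→Port (+1); total 2.
Path Depot→HubA→Port (+1); total 3.
Path Depot→Y3→Port (+1); total 4.
Path Depot→Jct2→HubC→Port (+1); total 5.
Path Depot→Y2→Jct3→Port (+1); total 6.
No residual Depot→Port path; max flow = 6.
Certifying cut of size 6: {Depot→HubA, Depot→Jct2, Depot→Port, HubB→Port, Jct3→Port, Y3→Port}.

6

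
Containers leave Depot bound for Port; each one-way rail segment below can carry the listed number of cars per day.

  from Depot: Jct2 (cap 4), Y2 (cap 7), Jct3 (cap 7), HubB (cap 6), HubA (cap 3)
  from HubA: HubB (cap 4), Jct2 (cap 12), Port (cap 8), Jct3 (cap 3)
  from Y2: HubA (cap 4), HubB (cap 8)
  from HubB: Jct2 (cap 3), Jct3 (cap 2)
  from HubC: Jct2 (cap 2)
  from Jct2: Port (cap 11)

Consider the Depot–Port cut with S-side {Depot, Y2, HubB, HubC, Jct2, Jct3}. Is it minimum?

Given cut capacity: 3 + 4 + 11 = 18.
Augment Depot→HubA→Port: bottleneck 3, flow now 3.
Augment Depot→Jct2→Port: bottleneck 4, flow now 7.
Augment Depot→Y2→HubA→Port: bottleneck 4, flow now 11.
Augment Depot→HubB→Jct2→Port: bottleneck 3, flow now 14.
No augmenting path remains; maximum flow = 14.
In the residual graph, reachable from Depot: {Depot, Y2, HubB, Jct3}.
Min-cut edges: Depot→HubA (3), Depot→Jct2 (4), Y2→HubA (4), HubB→Jct2 (3); capacity 3 + 4 + 4 + 3 = 14.
Cut capacity 18 exceeds the max flow 14, so it is not minimum.

No — its capacity is 18, but the minimum cut has capacity 14.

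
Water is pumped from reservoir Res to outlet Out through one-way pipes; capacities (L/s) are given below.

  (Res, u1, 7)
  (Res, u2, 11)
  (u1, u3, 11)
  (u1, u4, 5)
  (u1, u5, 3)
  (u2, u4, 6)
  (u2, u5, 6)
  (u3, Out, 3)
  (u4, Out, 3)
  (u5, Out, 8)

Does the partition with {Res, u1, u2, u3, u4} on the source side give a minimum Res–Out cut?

No — its capacity is 15, but the minimum cut has capacity 14.

Given cut capacity: 3 + 6 + 3 + 3 = 15.
Augment Res→u1→u3→Out: bottleneck 3, flow now 3.
Augment Res→u1→u4→Out: bottleneck 3, flow now 6.
Augment Res→u1→u5→Out: bottleneck 1, flow now 7.
Augment Res→u2→u5→Out: bottleneck 6, flow now 13.
Augment Res→u2→u4→u1→u5→Out: bottleneck 1, flow now 14. (uses reverse residual edge)
No augmenting path remains; maximum flow = 14.
In the residual graph, reachable from Res: {Res, u1, u2, u3, u4, u5}.
Min-cut edges: u3→Out (3), u4→Out (3), u5→Out (8); capacity 3 + 3 + 8 = 14.
Cut capacity 15 exceeds the max flow 14, so it is not minimum.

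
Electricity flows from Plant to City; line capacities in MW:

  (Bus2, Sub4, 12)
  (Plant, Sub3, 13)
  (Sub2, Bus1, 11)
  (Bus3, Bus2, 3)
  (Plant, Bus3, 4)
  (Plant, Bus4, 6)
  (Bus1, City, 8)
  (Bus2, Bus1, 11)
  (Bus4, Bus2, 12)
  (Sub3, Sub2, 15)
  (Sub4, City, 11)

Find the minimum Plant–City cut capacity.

17

Augment Plant→Bus4→Bus2→Bus1→City: bottleneck 6, flow now 6.
Augment Plant→Bus3→Bus2→Bus1→City: bottleneck 2, flow now 8.
Augment Plant→Bus3→Bus2→Sub4→City: bottleneck 1, flow now 9.
Augment Plant→Sub3→Sub2→Bus1→Bus2→Sub4→City: bottleneck 8, flow now 17. (uses reverse residual edge)
No augmenting path remains; maximum flow = 17.
By max-flow min-cut, the minimum cut capacity equals the max flow.
In the residual graph, reachable from Plant: {Plant, Bus3, Sub3, Sub2, Bus1}.
Min-cut edges: Plant→Bus4 (6), Bus3→Bus2 (3), Bus1→City (8); capacity 6 + 3 + 8 = 17.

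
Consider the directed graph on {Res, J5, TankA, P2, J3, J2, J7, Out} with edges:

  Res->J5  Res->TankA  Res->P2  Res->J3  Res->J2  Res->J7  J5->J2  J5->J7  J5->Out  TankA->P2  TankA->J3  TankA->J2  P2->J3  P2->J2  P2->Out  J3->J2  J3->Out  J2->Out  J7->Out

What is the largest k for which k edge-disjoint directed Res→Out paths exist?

Assign every edge capacity 1; by Menger, the answer equals the max flow.
Path Res→J5→Out (+1); total 1.
Path Res→P2→Out (+1); total 2.
Path Res→J3→Out (+1); total 3.
Path Res→J2→Out (+1); total 4.
Path Res→J7→Out (+1); total 5.
No residual Res→Out path; max flow = 5.
Certifying cut of size 5: {J2→Out, J3→Out, P2→Out, Res→J5, Res→J7}.

5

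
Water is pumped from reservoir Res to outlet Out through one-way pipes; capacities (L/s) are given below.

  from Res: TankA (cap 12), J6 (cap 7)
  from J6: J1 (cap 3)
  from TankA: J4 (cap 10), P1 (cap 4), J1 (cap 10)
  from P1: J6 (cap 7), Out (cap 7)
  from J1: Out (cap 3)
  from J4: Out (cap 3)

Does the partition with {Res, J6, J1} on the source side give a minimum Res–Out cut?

Given cut capacity: 12 + 3 = 15.
Augment Res→J6→J1→Out: bottleneck 3, flow now 3.
Augment Res→TankA→P1→Out: bottleneck 4, flow now 7.
Augment Res→TankA→J4→Out: bottleneck 3, flow now 10.
No augmenting path remains; maximum flow = 10.
In the residual graph, reachable from Res: {Res, J6, TankA, J1, J4}.
Min-cut edges: TankA→P1 (4), J1→Out (3), J4→Out (3); capacity 4 + 3 + 3 = 10.
Cut capacity 15 exceeds the max flow 10, so it is not minimum.

No — its capacity is 15, but the minimum cut has capacity 10.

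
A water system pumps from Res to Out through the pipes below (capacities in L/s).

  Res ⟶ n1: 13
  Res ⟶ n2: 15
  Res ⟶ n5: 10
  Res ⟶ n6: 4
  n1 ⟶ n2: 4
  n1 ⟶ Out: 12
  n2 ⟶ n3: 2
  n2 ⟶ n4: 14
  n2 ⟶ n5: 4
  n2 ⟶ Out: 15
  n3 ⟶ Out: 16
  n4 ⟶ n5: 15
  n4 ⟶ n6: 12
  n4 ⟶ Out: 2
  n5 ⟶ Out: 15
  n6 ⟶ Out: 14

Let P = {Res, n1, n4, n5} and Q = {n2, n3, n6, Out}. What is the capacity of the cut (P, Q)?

Edges leaving {Res, n1, n4, n5}: Res→n2 (15), Res→n6 (4), n1→n2 (4), n1→Out (12), n4→n6 (12), n4→Out (2), n5→Out (15).
Cut capacity = 15 + 4 + 4 + 12 + 12 + 2 + 15 = 64.

64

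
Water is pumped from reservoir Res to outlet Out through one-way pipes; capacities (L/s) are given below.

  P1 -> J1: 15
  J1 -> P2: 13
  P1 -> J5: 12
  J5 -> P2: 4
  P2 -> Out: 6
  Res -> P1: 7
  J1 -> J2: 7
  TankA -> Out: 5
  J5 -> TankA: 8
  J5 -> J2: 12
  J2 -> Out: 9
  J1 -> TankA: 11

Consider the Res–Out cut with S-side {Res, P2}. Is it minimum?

No — its capacity is 13, but the minimum cut has capacity 7.

Given cut capacity: 7 + 6 = 13.
Augment Res→P1→J5→P2→Out: bottleneck 4, flow now 4.
Augment Res→P1→J5→TankA→Out: bottleneck 3, flow now 7.
No augmenting path remains; maximum flow = 7.
In the residual graph, reachable from Res: {Res}.
Min-cut edges: Res→P1 (7); capacity 7 = 7.
Cut capacity 13 exceeds the max flow 7, so it is not minimum.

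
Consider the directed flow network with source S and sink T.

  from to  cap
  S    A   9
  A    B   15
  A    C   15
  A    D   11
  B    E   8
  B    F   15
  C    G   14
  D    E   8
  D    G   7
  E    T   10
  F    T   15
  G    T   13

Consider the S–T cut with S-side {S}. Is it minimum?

Given cut capacity: 9 = 9.
Augment S→A→B→E→T: bottleneck 8, flow now 8.
Augment S→A→B→F→T: bottleneck 1, flow now 9.
No augmenting path remains; maximum flow = 9.
Cut capacity 9 equals the max flow, so it is a minimum cut.

Yes — it is a minimum cut (capacity 9).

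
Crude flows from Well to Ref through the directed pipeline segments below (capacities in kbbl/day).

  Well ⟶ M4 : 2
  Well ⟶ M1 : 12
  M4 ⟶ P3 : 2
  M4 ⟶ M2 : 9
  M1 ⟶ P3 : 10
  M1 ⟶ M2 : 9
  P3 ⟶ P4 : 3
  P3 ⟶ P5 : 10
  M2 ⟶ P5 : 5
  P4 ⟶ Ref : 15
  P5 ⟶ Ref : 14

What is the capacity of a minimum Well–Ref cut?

Augment Well→M4→P3→P4→Ref: bottleneck 2, flow now 2.
Augment Well→M1→P3→P4→Ref: bottleneck 1, flow now 3.
Augment Well→M1→P3→P5→Ref: bottleneck 9, flow now 12.
Augment Well→M1→M2→P5→Ref: bottleneck 2, flow now 14.
No augmenting path remains; maximum flow = 14.
By max-flow min-cut, the minimum cut capacity equals the max flow.
In the residual graph, reachable from Well: {Well}.
Min-cut edges: Well→M4 (2), Well→M1 (12); capacity 2 + 12 = 14.

14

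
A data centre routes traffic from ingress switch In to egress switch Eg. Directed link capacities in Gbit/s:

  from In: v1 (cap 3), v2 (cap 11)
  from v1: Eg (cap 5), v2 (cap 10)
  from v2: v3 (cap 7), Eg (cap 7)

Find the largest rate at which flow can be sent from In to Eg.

Augment In→v1→Eg: bottleneck 3, flow now 3.
Augment In→v2→Eg: bottleneck 7, flow now 10.
No augmenting path remains; maximum flow = 10.
In the residual graph, reachable from In: {In, v2, v3}.
Min-cut edges: In→v1 (3), v2→Eg (7); capacity 3 + 7 = 10.
This cut is saturated, so no flow can exceed 10.

10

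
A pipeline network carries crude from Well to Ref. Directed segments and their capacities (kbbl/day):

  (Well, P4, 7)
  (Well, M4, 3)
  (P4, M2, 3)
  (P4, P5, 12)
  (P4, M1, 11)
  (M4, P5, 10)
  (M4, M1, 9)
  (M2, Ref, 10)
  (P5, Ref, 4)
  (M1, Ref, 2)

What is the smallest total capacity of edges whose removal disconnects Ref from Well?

Augment Well→P4→M2→Ref: bottleneck 3, flow now 3.
Augment Well→P4→P5→Ref: bottleneck 4, flow now 7.
Augment Well→M4→M1→Ref: bottleneck 2, flow now 9.
No augmenting path remains; maximum flow = 9.
By max-flow min-cut, the minimum cut capacity equals the max flow.
In the residual graph, reachable from Well: {Well, P4, M4, P5, M1}.
Min-cut edges: P4→M2 (3), P5→Ref (4), M1→Ref (2); capacity 3 + 4 + 2 = 9.

9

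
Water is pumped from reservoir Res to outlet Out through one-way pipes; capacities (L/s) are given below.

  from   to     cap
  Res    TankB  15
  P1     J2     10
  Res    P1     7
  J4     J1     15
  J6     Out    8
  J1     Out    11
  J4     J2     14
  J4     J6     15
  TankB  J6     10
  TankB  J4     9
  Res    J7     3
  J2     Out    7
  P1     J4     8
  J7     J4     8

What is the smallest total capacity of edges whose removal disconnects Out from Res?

Augment Res→TankB→J6→Out: bottleneck 8, flow now 8.
Augment Res→P1→J2→Out: bottleneck 7, flow now 15.
Augment Res→TankB→J4→J1→Out: bottleneck 7, flow now 22.
Augment Res→J7→J4→J1→Out: bottleneck 3, flow now 25.
No augmenting path remains; maximum flow = 25.
By max-flow min-cut, the minimum cut capacity equals the max flow.
In the residual graph, reachable from Res: {Res}.
Min-cut edges: Res→TankB (15), Res→P1 (7), Res→J7 (3); capacity 15 + 7 + 3 = 25.

25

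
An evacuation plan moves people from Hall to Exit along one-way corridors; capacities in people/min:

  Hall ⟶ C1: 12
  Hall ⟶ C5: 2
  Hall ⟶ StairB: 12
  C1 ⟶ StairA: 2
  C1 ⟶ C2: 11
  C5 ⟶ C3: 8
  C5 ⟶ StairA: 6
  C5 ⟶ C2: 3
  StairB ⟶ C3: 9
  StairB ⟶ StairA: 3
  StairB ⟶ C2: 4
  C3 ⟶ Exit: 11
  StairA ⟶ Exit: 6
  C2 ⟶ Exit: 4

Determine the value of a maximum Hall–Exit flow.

20

Augment Hall→C1→StairA→Exit: bottleneck 2, flow now 2.
Augment Hall→C1→C2→Exit: bottleneck 4, flow now 6.
Augment Hall→C5→C3→Exit: bottleneck 2, flow now 8.
Augment Hall→StairB→C3→Exit: bottleneck 9, flow now 17.
Augment Hall→StairB→StairA→Exit: bottleneck 3, flow now 20.
No augmenting path remains; maximum flow = 20.
In the residual graph, reachable from Hall: {Hall, C1, C2}.
Min-cut edges: Hall→C5 (2), Hall→StairB (12), C1→StairA (2), C2→Exit (4); capacity 2 + 12 + 2 + 4 = 20.
This cut is saturated, so no flow can exceed 20.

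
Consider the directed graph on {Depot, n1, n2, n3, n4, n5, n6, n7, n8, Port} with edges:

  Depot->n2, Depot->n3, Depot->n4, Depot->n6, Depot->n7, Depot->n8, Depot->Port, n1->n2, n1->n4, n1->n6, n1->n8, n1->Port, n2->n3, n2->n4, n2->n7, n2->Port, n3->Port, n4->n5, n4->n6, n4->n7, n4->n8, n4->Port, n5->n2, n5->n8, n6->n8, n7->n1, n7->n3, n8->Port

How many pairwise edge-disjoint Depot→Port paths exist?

6

Assign every edge capacity 1; by Menger, the answer equals the max flow.
Path Depot→Port (+1); total 1.
Path Depot→n2→Port (+1); total 2.
Path Depot→n3→Port (+1); total 3.
Path Depot→n4→Port (+1); total 4.
Path Depot→n8→Port (+1); total 5.
Path Depot→n7→n1→Port (+1); total 6.
No residual Depot→Port path; max flow = 6.
Certifying cut of size 6: {Depot→Port, Depot→n2, Depot→n3, Depot→n4, Depot→n7, n8→Port}.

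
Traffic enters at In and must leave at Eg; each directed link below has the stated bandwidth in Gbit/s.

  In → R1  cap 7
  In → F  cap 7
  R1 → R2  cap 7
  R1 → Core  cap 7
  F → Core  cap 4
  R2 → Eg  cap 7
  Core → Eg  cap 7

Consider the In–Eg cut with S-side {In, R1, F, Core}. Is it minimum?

No — its capacity is 14, but the minimum cut has capacity 11.

Given cut capacity: 7 + 7 = 14.
Augment In→R1→R2→Eg: bottleneck 7, flow now 7.
Augment In→F→Core→Eg: bottleneck 4, flow now 11.
No augmenting path remains; maximum flow = 11.
In the residual graph, reachable from In: {In, F}.
Min-cut edges: In→R1 (7), F→Core (4); capacity 7 + 4 = 11.
Cut capacity 14 exceeds the max flow 11, so it is not minimum.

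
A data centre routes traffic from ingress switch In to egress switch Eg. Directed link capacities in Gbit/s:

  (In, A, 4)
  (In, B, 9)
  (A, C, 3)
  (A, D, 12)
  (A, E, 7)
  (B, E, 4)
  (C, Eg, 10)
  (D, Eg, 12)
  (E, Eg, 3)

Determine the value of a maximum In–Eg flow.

7

Augment In→A→C→Eg: bottleneck 3, flow now 3.
Augment In→A→D→Eg: bottleneck 1, flow now 4.
Augment In→B→E→Eg: bottleneck 3, flow now 7.
No augmenting path remains; maximum flow = 7.
In the residual graph, reachable from In: {In, B, E}.
Min-cut edges: In→A (4), E→Eg (3); capacity 4 + 3 = 7.
This cut is saturated, so no flow can exceed 7.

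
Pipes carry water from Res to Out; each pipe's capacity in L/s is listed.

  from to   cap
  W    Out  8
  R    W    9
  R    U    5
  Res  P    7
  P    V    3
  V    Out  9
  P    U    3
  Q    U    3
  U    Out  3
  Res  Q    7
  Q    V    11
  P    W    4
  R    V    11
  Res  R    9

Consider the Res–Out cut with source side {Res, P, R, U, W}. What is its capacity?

32

Edges leaving {Res, P, R, U, W}: Res→Q (7), P→V (3), R→V (11), U→Out (3), W→Out (8).
Cut capacity = 7 + 3 + 11 + 3 + 8 = 32.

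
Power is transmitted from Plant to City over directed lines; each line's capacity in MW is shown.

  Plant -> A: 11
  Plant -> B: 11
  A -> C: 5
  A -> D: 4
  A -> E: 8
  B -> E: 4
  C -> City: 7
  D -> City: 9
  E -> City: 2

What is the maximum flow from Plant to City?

11

Augment Plant→A→C→City: bottleneck 5, flow now 5.
Augment Plant→A→D→City: bottleneck 4, flow now 9.
Augment Plant→A→E→City: bottleneck 2, flow now 11.
No augmenting path remains; maximum flow = 11.
In the residual graph, reachable from Plant: {Plant, A, B, E}.
Min-cut edges: A→C (5), A→D (4), E→City (2); capacity 5 + 4 + 2 = 11.
This cut is saturated, so no flow can exceed 11.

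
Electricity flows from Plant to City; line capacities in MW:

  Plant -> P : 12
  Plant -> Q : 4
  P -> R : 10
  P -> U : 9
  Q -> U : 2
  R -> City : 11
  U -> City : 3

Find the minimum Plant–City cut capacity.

13

Augment Plant→P→R→City: bottleneck 10, flow now 10.
Augment Plant→P→U→City: bottleneck 2, flow now 12.
Augment Plant→Q→U→City: bottleneck 1, flow now 13.
No augmenting path remains; maximum flow = 13.
By max-flow min-cut, the minimum cut capacity equals the max flow.
In the residual graph, reachable from Plant: {Plant, P, Q, U}.
Min-cut edges: P→R (10), U→City (3); capacity 10 + 3 = 13.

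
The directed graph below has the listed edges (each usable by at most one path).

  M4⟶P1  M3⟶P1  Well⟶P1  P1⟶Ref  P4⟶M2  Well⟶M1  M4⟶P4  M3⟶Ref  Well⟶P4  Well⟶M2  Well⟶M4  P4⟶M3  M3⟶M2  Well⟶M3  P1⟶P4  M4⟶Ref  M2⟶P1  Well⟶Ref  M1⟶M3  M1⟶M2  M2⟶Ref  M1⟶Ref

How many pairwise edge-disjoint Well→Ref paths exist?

Assign every edge capacity 1; by Menger, the answer equals the max flow.
Path Well→Ref (+1); total 1.
Path Well→M4→Ref (+1); total 2.
Path Well→M1→Ref (+1); total 3.
Path Well→M2→Ref (+1); total 4.
Path Well→M3→Ref (+1); total 5.
Path Well→P1→Ref (+1); total 6.
No residual Well→Ref path; max flow = 6.
Certifying cut of size 6: {M2→Ref, M3→Ref, P1→Ref, Well→M1, Well→M4, Well→Ref}.

6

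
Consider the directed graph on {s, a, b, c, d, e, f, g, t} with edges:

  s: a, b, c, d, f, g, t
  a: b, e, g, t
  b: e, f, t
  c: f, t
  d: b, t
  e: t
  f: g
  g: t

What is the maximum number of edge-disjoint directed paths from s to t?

Assign every edge capacity 1; by Menger, the answer equals the max flow.
Path s→t (+1); total 1.
Path s→a→t (+1); total 2.
Path s→b→t (+1); total 3.
Path s→c→t (+1); total 4.
Path s→d→t (+1); total 5.
Path s→g→t (+1); total 6.
No residual s→t path; max flow = 6.
Certifying cut of size 6: {g→t, s→a, s→b, s→c, s→d, s→t}.

6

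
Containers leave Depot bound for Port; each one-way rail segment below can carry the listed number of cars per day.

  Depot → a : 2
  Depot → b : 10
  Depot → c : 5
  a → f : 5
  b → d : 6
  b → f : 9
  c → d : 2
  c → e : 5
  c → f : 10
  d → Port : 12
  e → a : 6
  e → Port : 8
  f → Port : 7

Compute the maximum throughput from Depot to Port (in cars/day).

Augment Depot→a→f→Port: bottleneck 2, flow now 2.
Augment Depot→b→d→Port: bottleneck 6, flow now 8.
Augment Depot→b→f→Port: bottleneck 4, flow now 12.
Augment Depot→c→d→Port: bottleneck 2, flow now 14.
Augment Depot→c→e→Port: bottleneck 3, flow now 17.
No augmenting path remains; maximum flow = 17.
In the residual graph, reachable from Depot: {Depot}.
Min-cut edges: Depot→a (2), Depot→b (10), Depot→c (5); capacity 2 + 10 + 5 = 17.
This cut is saturated, so no flow can exceed 17.

17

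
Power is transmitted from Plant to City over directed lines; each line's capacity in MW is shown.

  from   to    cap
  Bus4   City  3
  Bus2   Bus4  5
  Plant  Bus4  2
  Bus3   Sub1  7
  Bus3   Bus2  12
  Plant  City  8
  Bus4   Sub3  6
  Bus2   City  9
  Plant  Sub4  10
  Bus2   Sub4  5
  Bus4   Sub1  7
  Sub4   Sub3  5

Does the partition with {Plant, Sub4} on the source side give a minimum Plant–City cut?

Given cut capacity: 2 + 8 + 5 = 15.
Augment Plant→City: bottleneck 8, flow now 8.
Augment Plant→Bus4→City: bottleneck 2, flow now 10.
No augmenting path remains; maximum flow = 10.
In the residual graph, reachable from Plant: {Plant, Sub4, Sub3}.
Min-cut edges: Plant→Bus4 (2), Plant→City (8); capacity 2 + 8 = 10.
Cut capacity 15 exceeds the max flow 10, so it is not minimum.

No — its capacity is 15, but the minimum cut has capacity 10.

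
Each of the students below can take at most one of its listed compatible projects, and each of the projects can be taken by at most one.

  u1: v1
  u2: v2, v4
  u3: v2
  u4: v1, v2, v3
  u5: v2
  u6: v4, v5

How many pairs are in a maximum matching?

5

Unit-capacity flow: source→left, listed edges, right→sink; max matching = max flow.
Augmenting path u1→v1 (+1); matched 1.
Augmenting path u2→v2 (+1); matched 2.
Augmenting path u4→v3 (+1); matched 3.
Augmenting path u6→v4 (+1); matched 4.
Augmenting path u3→v2→u2→v4→u6→v5 (+1); matched 5.
No augmenting path remains; maximum matching = 5.
König certificate: {u1, u2, u4, u6, v2} is a vertex cover of size 5 (every listed pair touches it), so no matching can be larger.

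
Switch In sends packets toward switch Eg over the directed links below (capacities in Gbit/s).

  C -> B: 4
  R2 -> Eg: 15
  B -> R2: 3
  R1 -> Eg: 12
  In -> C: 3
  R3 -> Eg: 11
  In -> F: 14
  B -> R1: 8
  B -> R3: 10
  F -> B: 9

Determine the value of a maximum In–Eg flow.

Augment In→F→B→R2→Eg: bottleneck 3, flow now 3.
Augment In→F→B→R1→Eg: bottleneck 6, flow now 9.
Augment In→C→B→R1→Eg: bottleneck 2, flow now 11.
Augment In→C→B→R3→Eg: bottleneck 1, flow now 12.
No augmenting path remains; maximum flow = 12.
In the residual graph, reachable from In: {In, F}.
Min-cut edges: In→C (3), F→B (9); capacity 3 + 9 = 12.
This cut is saturated, so no flow can exceed 12.

12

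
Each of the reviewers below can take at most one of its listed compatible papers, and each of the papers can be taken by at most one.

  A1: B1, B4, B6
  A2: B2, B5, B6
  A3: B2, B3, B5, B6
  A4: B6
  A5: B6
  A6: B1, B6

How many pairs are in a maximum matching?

Unit-capacity flow: source→left, listed edges, right→sink; max matching = max flow.
Augmenting path A1→B1 (+1); matched 1.
Augmenting path A2→B2 (+1); matched 2.
Augmenting path A3→B3 (+1); matched 3.
Augmenting path A4→B6 (+1); matched 4.
Augmenting path A6→B1→A1→B4 (+1); matched 5.
No augmenting path remains; maximum matching = 5.
König certificate: {A1, A2, A3, A6, B6} is a vertex cover of size 5 (every listed pair touches it), so no matching can be larger.

5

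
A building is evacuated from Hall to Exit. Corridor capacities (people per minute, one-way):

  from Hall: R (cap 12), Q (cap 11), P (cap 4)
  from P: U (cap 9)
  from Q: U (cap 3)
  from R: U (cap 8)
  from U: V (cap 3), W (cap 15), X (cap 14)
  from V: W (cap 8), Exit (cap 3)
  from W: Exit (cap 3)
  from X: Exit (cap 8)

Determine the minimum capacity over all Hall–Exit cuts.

Augment Hall→P→U→V→Exit: bottleneck 3, flow now 3.
Augment Hall→P→U→W→Exit: bottleneck 1, flow now 4.
Augment Hall→Q→U→W→Exit: bottleneck 2, flow now 6.
Augment Hall→Q→U→X→Exit: bottleneck 1, flow now 7.
Augment Hall→R→U→X→Exit: bottleneck 7, flow now 14.
No augmenting path remains; maximum flow = 14.
By max-flow min-cut, the minimum cut capacity equals the max flow.
In the residual graph, reachable from Hall: {Hall, P, Q, R, U, W, X}.
Min-cut edges: U→V (3), W→Exit (3), X→Exit (8); capacity 3 + 3 + 8 = 14.

14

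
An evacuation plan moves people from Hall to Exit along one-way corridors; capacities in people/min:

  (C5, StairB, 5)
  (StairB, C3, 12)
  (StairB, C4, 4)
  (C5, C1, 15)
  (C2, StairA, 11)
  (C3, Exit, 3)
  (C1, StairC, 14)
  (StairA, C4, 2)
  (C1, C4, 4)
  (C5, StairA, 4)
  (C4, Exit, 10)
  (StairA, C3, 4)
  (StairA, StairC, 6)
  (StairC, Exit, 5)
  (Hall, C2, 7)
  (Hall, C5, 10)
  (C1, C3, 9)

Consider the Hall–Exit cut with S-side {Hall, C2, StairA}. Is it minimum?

Given cut capacity: 10 + 6 + 2 + 4 = 22.
Augment Hall→C2→StairA→StairC→Exit: bottleneck 5, flow now 5.
Augment Hall→C2→StairA→C4→Exit: bottleneck 2, flow now 7.
Augment Hall→C5→C1→C4→Exit: bottleneck 4, flow now 11.
Augment Hall→C5→C1→C3→Exit: bottleneck 3, flow now 14.
Augment Hall→C5→StairB→C4→Exit: bottleneck 3, flow now 17.
No augmenting path remains; maximum flow = 17.
In the residual graph, reachable from Hall: {Hall}.
Min-cut edges: Hall→C2 (7), Hall→C5 (10); capacity 7 + 10 = 17.
Cut capacity 22 exceeds the max flow 17, so it is not minimum.

No — its capacity is 22, but the minimum cut has capacity 17.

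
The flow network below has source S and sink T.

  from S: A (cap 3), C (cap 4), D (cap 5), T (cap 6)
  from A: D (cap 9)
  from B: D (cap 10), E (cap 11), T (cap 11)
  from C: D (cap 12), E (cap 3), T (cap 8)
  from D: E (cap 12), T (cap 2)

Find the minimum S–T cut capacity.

Augment S→T: bottleneck 6, flow now 6.
Augment S→C→T: bottleneck 4, flow now 10.
Augment S→D→T: bottleneck 2, flow now 12.
No augmenting path remains; maximum flow = 12.
By max-flow min-cut, the minimum cut capacity equals the max flow.
In the residual graph, reachable from S: {S, A, D, E}.
Min-cut edges: S→C (4), S→T (6), D→T (2); capacity 4 + 6 + 2 = 12.

12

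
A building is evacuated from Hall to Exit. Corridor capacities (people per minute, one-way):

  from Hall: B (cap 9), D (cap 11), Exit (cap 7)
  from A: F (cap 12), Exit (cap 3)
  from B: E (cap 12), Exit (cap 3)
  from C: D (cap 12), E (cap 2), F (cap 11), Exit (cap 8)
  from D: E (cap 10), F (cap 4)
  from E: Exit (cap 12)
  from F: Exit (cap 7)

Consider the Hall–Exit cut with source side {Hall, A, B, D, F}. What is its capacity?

42

Edges leaving {Hall, A, B, D, F}: Hall→Exit (7), A→Exit (3), B→E (12), B→Exit (3), D→E (10), F→Exit (7).
Cut capacity = 7 + 3 + 12 + 3 + 10 + 7 = 42.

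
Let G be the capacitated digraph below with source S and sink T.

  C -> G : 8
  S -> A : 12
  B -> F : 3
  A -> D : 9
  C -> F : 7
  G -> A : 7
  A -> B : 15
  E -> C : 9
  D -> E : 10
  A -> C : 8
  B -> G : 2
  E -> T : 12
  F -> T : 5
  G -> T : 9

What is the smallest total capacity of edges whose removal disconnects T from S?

Augment S→A→B→F→T: bottleneck 3, flow now 3.
Augment S→A→B→G→T: bottleneck 2, flow now 5.
Augment S→A→C→F→T: bottleneck 2, flow now 7.
Augment S→A→C→G→T: bottleneck 5, flow now 12.
No augmenting path remains; maximum flow = 12.
By max-flow min-cut, the minimum cut capacity equals the max flow.
In the residual graph, reachable from S: {S}.
Min-cut edges: S→A (12); capacity 12 = 12.

12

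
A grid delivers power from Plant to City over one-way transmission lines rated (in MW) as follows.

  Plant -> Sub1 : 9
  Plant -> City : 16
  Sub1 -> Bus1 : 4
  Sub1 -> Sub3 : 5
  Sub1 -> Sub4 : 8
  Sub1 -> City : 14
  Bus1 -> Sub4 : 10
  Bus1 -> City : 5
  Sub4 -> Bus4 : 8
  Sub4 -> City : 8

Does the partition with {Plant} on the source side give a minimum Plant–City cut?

Yes — it is a minimum cut (capacity 25).

Given cut capacity: 9 + 16 = 25.
Augment Plant→City: bottleneck 16, flow now 16.
Augment Plant→Sub1→City: bottleneck 9, flow now 25.
No augmenting path remains; maximum flow = 25.
Cut capacity 25 equals the max flow, so it is a minimum cut.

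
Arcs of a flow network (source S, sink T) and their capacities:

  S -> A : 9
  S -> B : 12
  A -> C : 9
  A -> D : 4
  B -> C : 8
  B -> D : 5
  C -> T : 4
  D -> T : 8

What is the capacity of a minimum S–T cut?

Augment S→A→C→T: bottleneck 4, flow now 4.
Augment S→A→D→T: bottleneck 4, flow now 8.
Augment S→B→D→T: bottleneck 4, flow now 12.
No augmenting path remains; maximum flow = 12.
By max-flow min-cut, the minimum cut capacity equals the max flow.
In the residual graph, reachable from S: {S, A, B, C, D}.
Min-cut edges: C→T (4), D→T (8); capacity 4 + 8 = 12.

12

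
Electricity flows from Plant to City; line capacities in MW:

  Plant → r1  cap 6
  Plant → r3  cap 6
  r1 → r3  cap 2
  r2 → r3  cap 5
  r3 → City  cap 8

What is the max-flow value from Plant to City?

Augment Plant→r3→City: bottleneck 6, flow now 6.
Augment Plant→r1→r3→City: bottleneck 2, flow now 8.
No augmenting path remains; maximum flow = 8.
In the residual graph, reachable from Plant: {Plant, r1}.
Min-cut edges: Plant→r3 (6), r1→r3 (2); capacity 6 + 2 = 8.
This cut is saturated, so no flow can exceed 8.

8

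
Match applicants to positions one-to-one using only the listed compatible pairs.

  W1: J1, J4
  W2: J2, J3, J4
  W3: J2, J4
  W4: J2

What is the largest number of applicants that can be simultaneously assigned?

4

Unit-capacity flow: source→left, listed edges, right→sink; max matching = max flow.
Augmenting path W1→J1 (+1); matched 1.
Augmenting path W2→J2 (+1); matched 2.
Augmenting path W3→J4 (+1); matched 3.
Augmenting path W4→J2→W2→J3 (+1); matched 4.
No augmenting path remains; maximum matching = 4.
König certificate: {W1, W2, W3, W4} is a vertex cover of size 4 (every listed pair touches it), so no matching can be larger.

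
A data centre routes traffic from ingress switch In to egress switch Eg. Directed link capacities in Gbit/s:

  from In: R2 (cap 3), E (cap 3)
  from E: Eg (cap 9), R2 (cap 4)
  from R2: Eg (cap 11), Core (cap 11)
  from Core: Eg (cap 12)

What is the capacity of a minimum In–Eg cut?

Augment In→E→Eg: bottleneck 3, flow now 3.
Augment In→R2→Eg: bottleneck 3, flow now 6.
No augmenting path remains; maximum flow = 6.
By max-flow min-cut, the minimum cut capacity equals the max flow.
In the residual graph, reachable from In: {In}.
Min-cut edges: In→E (3), In→R2 (3); capacity 3 + 3 = 6.

6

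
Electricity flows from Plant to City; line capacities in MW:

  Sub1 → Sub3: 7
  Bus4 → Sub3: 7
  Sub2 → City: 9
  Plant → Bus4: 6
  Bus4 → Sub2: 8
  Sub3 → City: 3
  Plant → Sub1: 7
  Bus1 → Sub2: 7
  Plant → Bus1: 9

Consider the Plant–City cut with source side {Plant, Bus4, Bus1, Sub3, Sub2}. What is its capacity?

19

Edges leaving {Plant, Bus4, Bus1, Sub3, Sub2}: Plant→Sub1 (7), Sub3→City (3), Sub2→City (9).
Cut capacity = 7 + 3 + 9 = 19.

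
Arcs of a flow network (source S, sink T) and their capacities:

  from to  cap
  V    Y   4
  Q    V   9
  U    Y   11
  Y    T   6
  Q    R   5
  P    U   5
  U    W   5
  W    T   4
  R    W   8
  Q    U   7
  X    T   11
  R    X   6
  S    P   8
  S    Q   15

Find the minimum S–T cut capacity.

15

Augment S→P→U→W→T: bottleneck 4, flow now 4.
Augment S→P→U→Y→T: bottleneck 1, flow now 5.
Augment S→Q→R→X→T: bottleneck 5, flow now 10.
Augment S→Q→U→Y→T: bottleneck 5, flow now 15.
No augmenting path remains; maximum flow = 15.
By max-flow min-cut, the minimum cut capacity equals the max flow.
In the residual graph, reachable from S: {S, P, Q, U, V, W, Y}.
Min-cut edges: Q→R (5), W→T (4), Y→T (6); capacity 5 + 4 + 6 = 15.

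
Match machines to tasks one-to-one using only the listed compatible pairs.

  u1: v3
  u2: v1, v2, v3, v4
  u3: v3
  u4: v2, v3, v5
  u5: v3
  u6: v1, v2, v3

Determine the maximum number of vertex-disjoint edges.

Unit-capacity flow: source→left, listed edges, right→sink; max matching = max flow.
Augmenting path u1→v3 (+1); matched 1.
Augmenting path u2→v1 (+1); matched 2.
Augmenting path u4→v2 (+1); matched 3.
Augmenting path u6→v1→u2→v4 (+1); matched 4.
No augmenting path remains; maximum matching = 4.
König certificate: {u2, u4, u6, v3} is a vertex cover of size 4 (every listed pair touches it), so no matching can be larger.

4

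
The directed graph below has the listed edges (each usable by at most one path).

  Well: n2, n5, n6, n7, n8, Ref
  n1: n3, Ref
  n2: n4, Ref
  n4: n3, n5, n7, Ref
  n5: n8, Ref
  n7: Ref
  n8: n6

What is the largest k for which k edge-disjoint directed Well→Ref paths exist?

Assign every edge capacity 1; by Menger, the answer equals the max flow.
Path Well→Ref (+1); total 1.
Path Well→n2→Ref (+1); total 2.
Path Well→n5→Ref (+1); total 3.
Path Well→n7→Ref (+1); total 4.
No residual Well→Ref path; max flow = 4.
Certifying cut of size 4: {Well→Ref, Well→n2, Well→n5, Well→n7}.

4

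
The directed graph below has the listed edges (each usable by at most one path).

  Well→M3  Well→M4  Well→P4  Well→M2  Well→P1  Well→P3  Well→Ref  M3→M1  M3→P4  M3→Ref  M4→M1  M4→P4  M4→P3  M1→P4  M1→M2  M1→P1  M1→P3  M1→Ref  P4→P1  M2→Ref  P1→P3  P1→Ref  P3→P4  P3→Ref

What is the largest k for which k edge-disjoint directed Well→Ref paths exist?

Assign every edge capacity 1; by Menger, the answer equals the max flow.
Path Well→Ref (+1); total 1.
Path Well→M3→Ref (+1); total 2.
Path Well→M2→Ref (+1); total 3.
Path Well→P1→Ref (+1); total 4.
Path Well→P3→Ref (+1); total 5.
Path Well→M4→M1→Ref (+1); total 6.
No residual Well→Ref path; max flow = 6.
Certifying cut of size 6: {P1→Ref, P3→Ref, Well→M2, Well→M3, Well→M4, Well→Ref}.

6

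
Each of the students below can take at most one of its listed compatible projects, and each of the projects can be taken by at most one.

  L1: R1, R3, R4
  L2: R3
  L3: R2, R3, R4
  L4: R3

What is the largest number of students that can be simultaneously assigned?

3

Unit-capacity flow: source→left, listed edges, right→sink; max matching = max flow.
Augmenting path L1→R1 (+1); matched 1.
Augmenting path L2→R3 (+1); matched 2.
Augmenting path L3→R2 (+1); matched 3.
No augmenting path remains; maximum matching = 3.
König certificate: {L1, L3, R3} is a vertex cover of size 3 (every listed pair touches it), so no matching can be larger.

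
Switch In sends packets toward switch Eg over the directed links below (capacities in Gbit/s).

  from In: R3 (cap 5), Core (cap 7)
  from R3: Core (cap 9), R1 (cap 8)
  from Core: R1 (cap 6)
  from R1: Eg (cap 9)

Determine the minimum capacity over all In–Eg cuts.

Augment In→R3→R1→Eg: bottleneck 5, flow now 5.
Augment In→Core→R1→Eg: bottleneck 4, flow now 9.
No augmenting path remains; maximum flow = 9.
By max-flow min-cut, the minimum cut capacity equals the max flow.
In the residual graph, reachable from In: {In, R3, Core, R1}.
Min-cut edges: R1→Eg (9); capacity 9 = 9.

9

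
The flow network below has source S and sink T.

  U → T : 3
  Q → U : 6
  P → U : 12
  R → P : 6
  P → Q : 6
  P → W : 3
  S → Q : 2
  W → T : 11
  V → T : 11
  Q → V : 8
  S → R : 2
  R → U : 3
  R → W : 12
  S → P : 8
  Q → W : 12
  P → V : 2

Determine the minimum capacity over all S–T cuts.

Augment S→P→U→T: bottleneck 3, flow now 3.
Augment S→P→V→T: bottleneck 2, flow now 5.
Augment S→P→W→T: bottleneck 3, flow now 8.
Augment S→Q→V→T: bottleneck 2, flow now 10.
Augment S→R→W→T: bottleneck 2, flow now 12.
No augmenting path remains; maximum flow = 12.
By max-flow min-cut, the minimum cut capacity equals the max flow.
In the residual graph, reachable from S: {S}.
Min-cut edges: S→P (8), S→Q (2), S→R (2); capacity 8 + 2 + 2 = 12.

12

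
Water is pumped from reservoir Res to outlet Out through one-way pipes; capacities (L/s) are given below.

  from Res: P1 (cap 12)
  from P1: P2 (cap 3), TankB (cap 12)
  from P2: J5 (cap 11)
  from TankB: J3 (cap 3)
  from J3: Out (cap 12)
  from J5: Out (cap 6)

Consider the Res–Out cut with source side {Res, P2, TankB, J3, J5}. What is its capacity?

30

Edges leaving {Res, P2, TankB, J3, J5}: Res→P1 (12), J3→Out (12), J5→Out (6).
Cut capacity = 12 + 12 + 6 = 30.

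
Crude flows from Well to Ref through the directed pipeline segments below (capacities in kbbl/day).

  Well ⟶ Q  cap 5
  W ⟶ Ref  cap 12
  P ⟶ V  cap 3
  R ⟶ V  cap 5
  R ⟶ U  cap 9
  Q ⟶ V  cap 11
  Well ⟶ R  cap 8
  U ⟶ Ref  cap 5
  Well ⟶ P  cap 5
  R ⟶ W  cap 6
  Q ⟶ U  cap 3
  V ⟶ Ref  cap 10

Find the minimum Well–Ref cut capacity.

Augment Well→P→V→Ref: bottleneck 3, flow now 3.
Augment Well→Q→U→Ref: bottleneck 3, flow now 6.
Augment Well→Q→V→Ref: bottleneck 2, flow now 8.
Augment Well→R→U→Ref: bottleneck 2, flow now 10.
Augment Well→R→V→Ref: bottleneck 5, flow now 15.
Augment Well→R→W→Ref: bottleneck 1, flow now 16.
No augmenting path remains; maximum flow = 16.
By max-flow min-cut, the minimum cut capacity equals the max flow.
In the residual graph, reachable from Well: {Well, P}.
Min-cut edges: Well→Q (5), Well→R (8), P→V (3); capacity 5 + 8 + 3 = 16.

16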